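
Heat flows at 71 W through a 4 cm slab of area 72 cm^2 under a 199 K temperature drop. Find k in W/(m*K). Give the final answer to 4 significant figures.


k = Q*L / (A*dT)
L = 0.04 m, A = 7.2e-03 m^2
k = 71 * 0.04 / (7.2e-03 * 199)
k = 1.982 W/(m*K)


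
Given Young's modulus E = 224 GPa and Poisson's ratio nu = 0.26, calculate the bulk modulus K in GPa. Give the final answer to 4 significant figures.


K = E / (3*(1-2*nu))
K = 224 / (3*(1-2*0.26))
K = 155.6 GPa


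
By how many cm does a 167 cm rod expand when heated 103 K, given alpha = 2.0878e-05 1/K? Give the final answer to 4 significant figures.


dL = L0 * alpha * dT
dL = 167 * 2.0878e-05 * 103
dL = 0.3591 cm


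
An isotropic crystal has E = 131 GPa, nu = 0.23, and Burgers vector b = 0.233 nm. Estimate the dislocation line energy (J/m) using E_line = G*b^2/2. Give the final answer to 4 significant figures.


Step 1: G = E / (2*(1+nu))
G = 131 / (2*(1+0.23)) = 53.252 GPa = 5.3252e+10 Pa
Step 2: E_line = G*b^2/2
b = 0.233 nm = 2.33e-10 m
E_line = 0.5 * 5.3252e+10 * (2.33e-10)^2 = 1.445e-09 J/m


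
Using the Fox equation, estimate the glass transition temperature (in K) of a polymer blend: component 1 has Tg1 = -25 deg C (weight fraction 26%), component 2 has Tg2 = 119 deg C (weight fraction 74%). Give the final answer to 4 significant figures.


1/Tg = w1/Tg1 + w2/Tg2 (in Kelvin)
Tg1 = 248.15 K, Tg2 = 392.15 K
1/Tg = 0.26/248.15 + 0.74/392.15
Tg = 340.7 K


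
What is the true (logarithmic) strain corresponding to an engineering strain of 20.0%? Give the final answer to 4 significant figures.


epsilon_true = ln(1 + epsilon_eng)
epsilon_true = ln(1 + 0.2)
epsilon_true = 0.1823


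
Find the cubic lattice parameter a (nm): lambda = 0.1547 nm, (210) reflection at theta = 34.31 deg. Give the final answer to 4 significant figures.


d = lambda / (2*sin(theta))
d = 0.1547 / (2*sin(34.31 deg))
d = 0.137226 nm
a = d * sqrt(h^2+k^2+l^2) = 0.137226 * sqrt(5)
a = 0.3068 nm


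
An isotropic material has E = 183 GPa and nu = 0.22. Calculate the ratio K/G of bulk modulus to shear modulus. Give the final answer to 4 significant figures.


G = E / (2*(1+nu))
G = 183 / (2*(1+0.22)) = 75 GPa
K = E / (3*(1-2*nu))
K = 183 / (3*(1-2*0.22)) = 108.929 GPa
K/G = 108.929 / 75 = 1.452


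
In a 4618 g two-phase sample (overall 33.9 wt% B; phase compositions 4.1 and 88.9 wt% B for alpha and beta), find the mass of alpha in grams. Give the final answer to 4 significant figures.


f_alpha = (C_beta - C0) / (C_beta - C_alpha)
f_alpha = (88.9 - 33.9) / (88.9 - 4.1) = 0.648585
m_alpha = f_alpha * m_total = 0.648585 * 4618 = 2995 g


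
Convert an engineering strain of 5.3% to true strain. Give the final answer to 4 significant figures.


epsilon_true = ln(1 + epsilon_eng)
epsilon_true = ln(1 + 0.053)
epsilon_true = 0.05164


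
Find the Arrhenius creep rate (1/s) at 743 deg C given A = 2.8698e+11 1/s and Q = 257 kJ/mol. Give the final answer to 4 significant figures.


rate = A * exp(-Q / (R*T))
T = 743 + 273.15 = 1016.15 K
rate = 2.8698e+11 * exp(-257e3 / (8.314 * 1016.15))
rate = 0.01764 1/s


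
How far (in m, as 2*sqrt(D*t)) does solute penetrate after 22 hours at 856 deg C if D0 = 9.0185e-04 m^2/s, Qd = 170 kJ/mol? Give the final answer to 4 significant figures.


Step 1: D = D0 * exp(-Qd/(R*T))
T = 1129.15 K
D = 9.0185e-04 * exp(-170e3 / (8.314 * 1129.15)) = 1.23204e-11 m^2/s
Step 2: L = 2*sqrt(D*t)
t = 22 h = 79200 s
L = 2*sqrt(1.23204e-11 * 79200) = 1.976e-03 m


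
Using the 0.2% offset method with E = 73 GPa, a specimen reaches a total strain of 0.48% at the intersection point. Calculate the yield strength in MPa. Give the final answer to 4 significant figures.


Offset strain = 0.002
Elastic strain at yield = total_strain - offset = 4.8e-03 - 0.002 = 2.8e-03
sigma_y = E * elastic_strain = 73000 * 2.8e-03
sigma_y = 204.4 MPa


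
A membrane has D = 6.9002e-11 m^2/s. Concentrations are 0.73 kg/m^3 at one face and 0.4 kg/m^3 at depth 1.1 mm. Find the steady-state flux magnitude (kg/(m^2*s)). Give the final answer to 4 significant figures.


J = -D * (dC/dx) = D * (C1 - C2) / dx
J = 6.9002e-11 * (0.73 - 0.4) / 1.1e-03
J = 2.07e-08 kg/(m^2*s)


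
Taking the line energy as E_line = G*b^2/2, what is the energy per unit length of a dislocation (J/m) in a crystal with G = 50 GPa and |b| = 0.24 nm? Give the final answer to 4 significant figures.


E = G*b^2/2
b = 0.24 nm = 2.4e-10 m
G = 50 GPa = 5e+10 Pa
E = 0.5 * 5e+10 * (2.4e-10)^2
E = 1.44e-09 J/m


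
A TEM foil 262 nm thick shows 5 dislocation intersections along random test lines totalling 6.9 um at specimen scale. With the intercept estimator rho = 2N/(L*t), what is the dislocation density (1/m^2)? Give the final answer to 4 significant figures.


rho = 2N / (L * t)
L = 6.9 um = 6.9e-06 m, t = 262 nm = 2.62e-07 m
rho = 2 * 5 / (6.9e-06 * 2.62e-07)
rho = 5.532e+12 1/m^2


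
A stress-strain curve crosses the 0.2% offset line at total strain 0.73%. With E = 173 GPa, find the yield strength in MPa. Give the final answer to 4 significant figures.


Offset strain = 0.002
Elastic strain at yield = total_strain - offset = 7.3e-03 - 0.002 = 5.3e-03
sigma_y = E * elastic_strain = 173000 * 5.3e-03
sigma_y = 916.9 MPa


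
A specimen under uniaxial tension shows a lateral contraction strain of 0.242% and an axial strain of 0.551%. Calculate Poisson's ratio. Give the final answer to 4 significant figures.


nu = -epsilon_lat / epsilon_axial
Lateral strain is contraction (negative), so using magnitudes:
nu = 0.242 / 0.551
nu = 0.4392


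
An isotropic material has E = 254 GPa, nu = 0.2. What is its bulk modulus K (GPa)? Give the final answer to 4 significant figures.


K = E / (3*(1-2*nu))
K = 254 / (3*(1-2*0.2))
K = 141.1 GPa


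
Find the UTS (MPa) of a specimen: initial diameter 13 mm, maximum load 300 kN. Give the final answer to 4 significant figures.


A0 = pi*(d/2)^2 = pi*(13/2)^2 = 132.732 mm^2
UTS = F_max / A0 = 300*1000 / 132.732
UTS = 2260 MPa


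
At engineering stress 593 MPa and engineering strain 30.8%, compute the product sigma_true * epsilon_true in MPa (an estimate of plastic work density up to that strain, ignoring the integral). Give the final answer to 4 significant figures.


sigma_true = sigma_eng * (1 + epsilon_eng)
sigma_true = 593 * (1 + 0.308) = 775.644 MPa
epsilon_true = ln(1 + epsilon_eng)
epsilon_true = ln(1 + 0.308) = 0.268499
sigma_true * epsilon_true = 775.644 * 0.268499 = 208.3 MPa


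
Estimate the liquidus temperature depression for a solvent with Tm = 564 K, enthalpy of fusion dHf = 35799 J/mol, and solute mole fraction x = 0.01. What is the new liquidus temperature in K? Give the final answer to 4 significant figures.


dT = R*Tm^2*x / dHf
dT = 8.314 * 564^2 * 0.01 / 35799
dT = 0.73875 K
T_new = 564 - 0.73875 = 563.3 K


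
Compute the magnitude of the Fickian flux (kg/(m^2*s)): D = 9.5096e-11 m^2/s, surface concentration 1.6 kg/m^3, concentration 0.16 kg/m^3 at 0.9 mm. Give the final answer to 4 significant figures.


J = -D * (dC/dx) = D * (C1 - C2) / dx
J = 9.5096e-11 * (1.6 - 0.16) / 9e-04
J = 1.522e-07 kg/(m^2*s)


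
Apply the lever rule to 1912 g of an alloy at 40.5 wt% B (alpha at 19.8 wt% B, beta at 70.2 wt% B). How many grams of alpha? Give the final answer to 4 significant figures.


f_alpha = (C_beta - C0) / (C_beta - C_alpha)
f_alpha = (70.2 - 40.5) / (70.2 - 19.8) = 0.589286
m_alpha = f_alpha * m_total = 0.589286 * 1912 = 1127 g


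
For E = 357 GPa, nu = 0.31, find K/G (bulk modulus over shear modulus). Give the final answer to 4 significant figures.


G = E / (2*(1+nu))
G = 357 / (2*(1+0.31)) = 136.26 GPa
K = E / (3*(1-2*nu))
K = 357 / (3*(1-2*0.31)) = 313.158 GPa
K/G = 313.158 / 136.26 = 2.298


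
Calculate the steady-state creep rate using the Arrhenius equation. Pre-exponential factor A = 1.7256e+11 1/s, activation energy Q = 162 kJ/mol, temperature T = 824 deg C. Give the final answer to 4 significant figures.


rate = A * exp(-Q / (R*T))
T = 824 + 273.15 = 1097.15 K
rate = 1.7256e+11 * exp(-162e3 / (8.314 * 1097.15))
rate = 3341 1/s


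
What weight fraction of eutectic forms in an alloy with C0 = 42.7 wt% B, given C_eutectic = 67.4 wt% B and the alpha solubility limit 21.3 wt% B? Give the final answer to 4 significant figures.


f_primary = (C_e - C0) / (C_e - C_alpha_max)
f_primary = (67.4 - 42.7) / (67.4 - 21.3)
f_primary = 0.535792
f_eutectic = 1 - 0.535792 = 0.4642


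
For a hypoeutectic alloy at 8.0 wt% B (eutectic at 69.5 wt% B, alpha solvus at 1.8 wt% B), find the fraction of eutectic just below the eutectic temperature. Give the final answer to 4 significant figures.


f_primary = (C_e - C0) / (C_e - C_alpha_max)
f_primary = (69.5 - 8.0) / (69.5 - 1.8)
f_primary = 0.908419
f_eutectic = 1 - 0.908419 = 0.09158


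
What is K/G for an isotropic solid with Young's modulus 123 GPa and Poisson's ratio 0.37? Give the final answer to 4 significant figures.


G = E / (2*(1+nu))
G = 123 / (2*(1+0.37)) = 44.8905 GPa
K = E / (3*(1-2*nu))
K = 123 / (3*(1-2*0.37)) = 157.692 GPa
K/G = 157.692 / 44.8905 = 3.513


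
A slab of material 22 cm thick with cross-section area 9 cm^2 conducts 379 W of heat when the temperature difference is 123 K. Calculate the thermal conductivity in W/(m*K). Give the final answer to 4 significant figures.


k = Q*L / (A*dT)
L = 0.22 m, A = 9e-04 m^2
k = 379 * 0.22 / (9e-04 * 123)
k = 753.2 W/(m*K)


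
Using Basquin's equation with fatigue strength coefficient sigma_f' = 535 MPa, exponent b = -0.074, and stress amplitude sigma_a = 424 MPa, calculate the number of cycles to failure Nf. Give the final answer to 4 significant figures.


sigma_a = sigma_f' * (2*Nf)^b
2*Nf = (sigma_a / sigma_f')^(1/b)
2*Nf = (424 / 535)^(1/-0.074)
2*Nf = 23.158
Nf = 11.58 cycles


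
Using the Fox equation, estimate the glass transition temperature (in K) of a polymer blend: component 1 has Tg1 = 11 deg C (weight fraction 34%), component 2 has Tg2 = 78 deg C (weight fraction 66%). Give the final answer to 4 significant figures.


1/Tg = w1/Tg1 + w2/Tg2 (in Kelvin)
Tg1 = 284.15 K, Tg2 = 351.15 K
1/Tg = 0.34/284.15 + 0.66/351.15
Tg = 325.1 K


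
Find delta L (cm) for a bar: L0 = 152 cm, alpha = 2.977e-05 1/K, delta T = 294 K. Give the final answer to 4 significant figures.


dL = L0 * alpha * dT
dL = 152 * 2.977e-05 * 294
dL = 1.33 cm


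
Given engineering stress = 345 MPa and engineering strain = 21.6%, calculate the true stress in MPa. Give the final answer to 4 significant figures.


sigma_true = sigma_eng * (1 + epsilon_eng)
sigma_true = 345 * (1 + 0.216)
sigma_true = 419.5 MPa


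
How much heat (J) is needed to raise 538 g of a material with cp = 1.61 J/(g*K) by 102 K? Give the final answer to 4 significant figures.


Q = m * cp * dT
Q = 538 * 1.61 * 102
Q = 88350 J


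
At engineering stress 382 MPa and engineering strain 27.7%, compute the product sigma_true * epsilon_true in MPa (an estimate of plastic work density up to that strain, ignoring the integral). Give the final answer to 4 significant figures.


sigma_true = sigma_eng * (1 + epsilon_eng)
sigma_true = 382 * (1 + 0.277) = 487.814 MPa
epsilon_true = ln(1 + epsilon_eng)
epsilon_true = ln(1 + 0.277) = 0.244514
sigma_true * epsilon_true = 487.814 * 0.244514 = 119.3 MPa


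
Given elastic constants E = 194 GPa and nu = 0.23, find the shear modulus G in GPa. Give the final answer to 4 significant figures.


G = E / (2*(1+nu))
G = 194 / (2*(1+0.23))
G = 78.86 GPa


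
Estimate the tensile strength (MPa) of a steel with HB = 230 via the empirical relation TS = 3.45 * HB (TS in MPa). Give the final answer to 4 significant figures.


TS (MPa) = 3.45 * HB
TS = 3.45 * 230
TS = 793.5 MPa


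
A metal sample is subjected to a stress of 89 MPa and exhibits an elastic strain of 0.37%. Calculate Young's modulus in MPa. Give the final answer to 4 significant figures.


E = sigma / epsilon
epsilon = 0.37% = 3.7e-03
E = 89 / 3.7e-03
E = 24050 MPa


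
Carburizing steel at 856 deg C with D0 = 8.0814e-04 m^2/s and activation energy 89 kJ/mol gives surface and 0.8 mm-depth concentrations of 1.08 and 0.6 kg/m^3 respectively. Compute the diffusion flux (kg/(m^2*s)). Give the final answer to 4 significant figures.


Step 1: D = D0 * exp(-Qd/(R*T))
T = 856 + 273.15 = 1129.15 K
D = 8.0814e-04 * exp(-89e3 / (8.314 * 1129.15)) = 6.16858e-08 m^2/s
Step 2: J = D * (C1 - C2) / dx
J = 6.16858e-08 * (1.08 - 0.6) / 8e-04
J = 3.701e-05 kg/(m^2*s)


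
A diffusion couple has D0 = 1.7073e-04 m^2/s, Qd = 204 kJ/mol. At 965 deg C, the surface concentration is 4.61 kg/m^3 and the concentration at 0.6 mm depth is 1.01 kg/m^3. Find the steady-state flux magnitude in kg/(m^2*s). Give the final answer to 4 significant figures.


Step 1: D = D0 * exp(-Qd/(R*T))
T = 965 + 273.15 = 1238.15 K
D = 1.7073e-04 * exp(-204e3 / (8.314 * 1238.15)) = 4.22394e-13 m^2/s
Step 2: J = D * (C1 - C2) / dx
J = 4.22394e-13 * (4.61 - 1.01) / 6e-04
J = 2.534e-09 kg/(m^2*s)


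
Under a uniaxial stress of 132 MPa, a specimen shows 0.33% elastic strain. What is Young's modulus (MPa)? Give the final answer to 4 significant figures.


E = sigma / epsilon
epsilon = 0.33% = 3.3e-03
E = 132 / 3.3e-03
E = 40000 MPa


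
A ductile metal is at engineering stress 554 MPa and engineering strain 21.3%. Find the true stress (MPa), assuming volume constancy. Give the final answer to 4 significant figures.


sigma_true = sigma_eng * (1 + epsilon_eng)
sigma_true = 554 * (1 + 0.213)
sigma_true = 672 MPa


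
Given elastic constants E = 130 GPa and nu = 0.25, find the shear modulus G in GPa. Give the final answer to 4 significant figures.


G = E / (2*(1+nu))
G = 130 / (2*(1+0.25))
G = 52 GPa


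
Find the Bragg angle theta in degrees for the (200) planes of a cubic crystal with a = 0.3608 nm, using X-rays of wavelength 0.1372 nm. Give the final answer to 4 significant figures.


d = a / sqrt(h^2+k^2+l^2)
d = 0.3608 / sqrt(4) = 0.1804 nm
lambda = 2*d*sin(theta)  =>  sin(theta) = lambda / (2*d)
sin(theta) = 0.1372 / (2 * 0.1804) = 0.380266
theta = 22.35 deg


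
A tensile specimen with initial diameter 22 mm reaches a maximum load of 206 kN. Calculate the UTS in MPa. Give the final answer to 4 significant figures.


A0 = pi*(d/2)^2 = pi*(22/2)^2 = 380.133 mm^2
UTS = F_max / A0 = 206*1000 / 380.133
UTS = 541.9 MPa


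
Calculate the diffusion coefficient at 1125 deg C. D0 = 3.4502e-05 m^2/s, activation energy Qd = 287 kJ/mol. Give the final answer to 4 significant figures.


D = D0 * exp(-Qd / (R*T))
T = 1398.15 K
D = 3.4502e-05 * exp(-287e3 / (8.314 * 1398.15))
D = 6.534e-16 m^2/s


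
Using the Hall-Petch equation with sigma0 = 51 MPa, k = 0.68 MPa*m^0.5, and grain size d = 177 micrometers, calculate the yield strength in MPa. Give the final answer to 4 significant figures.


sigma_y = sigma0 + k / sqrt(d)
d = 177 um = 1.77e-04 m
sigma_y = 51 + 0.68 / sqrt(1.77e-04)
sigma_y = 102.1 MPa


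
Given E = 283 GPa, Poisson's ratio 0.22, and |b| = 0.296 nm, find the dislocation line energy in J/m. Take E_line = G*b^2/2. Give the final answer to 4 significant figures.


Step 1: G = E / (2*(1+nu))
G = 283 / (2*(1+0.22)) = 115.984 GPa = 1.15984e+11 Pa
Step 2: E_line = G*b^2/2
b = 0.296 nm = 2.96e-10 m
E_line = 0.5 * 1.15984e+11 * (2.96e-10)^2 = 5.081e-09 J/m


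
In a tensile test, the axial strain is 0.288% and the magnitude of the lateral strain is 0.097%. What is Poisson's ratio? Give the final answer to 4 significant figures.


nu = -epsilon_lat / epsilon_axial
Lateral strain is contraction (negative), so using magnitudes:
nu = 0.097 / 0.288
nu = 0.3368


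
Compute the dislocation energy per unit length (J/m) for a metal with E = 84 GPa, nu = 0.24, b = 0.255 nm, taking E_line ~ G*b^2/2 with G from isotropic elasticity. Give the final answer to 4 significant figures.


Step 1: G = E / (2*(1+nu))
G = 84 / (2*(1+0.24)) = 33.871 GPa = 3.3871e+10 Pa
Step 2: E_line = G*b^2/2
b = 0.255 nm = 2.55e-10 m
E_line = 0.5 * 3.3871e+10 * (2.55e-10)^2 = 1.101e-09 J/m


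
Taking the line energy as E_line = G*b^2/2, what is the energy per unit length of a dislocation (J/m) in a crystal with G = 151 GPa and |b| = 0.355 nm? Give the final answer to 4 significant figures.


E = G*b^2/2
b = 0.355 nm = 3.55e-10 m
G = 151 GPa = 1.51e+11 Pa
E = 0.5 * 1.51e+11 * (3.55e-10)^2
E = 9.515e-09 J/m


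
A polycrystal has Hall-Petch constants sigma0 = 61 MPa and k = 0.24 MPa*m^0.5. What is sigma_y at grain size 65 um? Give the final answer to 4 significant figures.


sigma_y = sigma0 + k / sqrt(d)
d = 65 um = 6.5e-05 m
sigma_y = 61 + 0.24 / sqrt(6.5e-05)
sigma_y = 90.77 MPa


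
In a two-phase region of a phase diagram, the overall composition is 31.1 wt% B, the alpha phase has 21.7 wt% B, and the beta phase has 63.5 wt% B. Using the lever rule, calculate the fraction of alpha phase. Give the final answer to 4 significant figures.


f_alpha = (C_beta - C0) / (C_beta - C_alpha)
f_alpha = (63.5 - 31.1) / (63.5 - 21.7)
f_alpha = 0.7751


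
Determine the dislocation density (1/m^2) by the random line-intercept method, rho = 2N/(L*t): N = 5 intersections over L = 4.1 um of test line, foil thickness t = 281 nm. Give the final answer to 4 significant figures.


rho = 2N / (L * t)
L = 4.1 um = 4.1e-06 m, t = 281 nm = 2.81e-07 m
rho = 2 * 5 / (4.1e-06 * 2.81e-07)
rho = 8.68e+12 1/m^2


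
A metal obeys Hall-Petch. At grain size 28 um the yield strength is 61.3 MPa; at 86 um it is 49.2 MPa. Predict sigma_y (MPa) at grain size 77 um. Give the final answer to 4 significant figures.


sigma_y = sigma0 + k / sqrt(d)
1/sqrt(d1) = 1/sqrt(2.8e-05) = 188.982;  1/sqrt(d2) = 107.833
k = (sigma1 - sigma2) / (1/sqrt(d1) - 1/sqrt(d2)) = (61.3 - 49.2) / (188.982 - 107.833) = 0.149108 MPa*m^0.5
sigma0 = sigma1 - k/sqrt(d1) = 61.3 - 0.149108*188.982 = 33.1213 MPa
sigma_y(d3) = 33.1213 + 0.149108 / sqrt(7.7e-05) = 50.11 MPa


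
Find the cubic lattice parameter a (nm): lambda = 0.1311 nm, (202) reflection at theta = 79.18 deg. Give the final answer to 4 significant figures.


d = lambda / (2*sin(theta))
d = 0.1311 / (2*sin(79.18 deg))
d = 0.0667365 nm
a = d * sqrt(h^2+k^2+l^2) = 0.0667365 * sqrt(8)
a = 0.1888 nm


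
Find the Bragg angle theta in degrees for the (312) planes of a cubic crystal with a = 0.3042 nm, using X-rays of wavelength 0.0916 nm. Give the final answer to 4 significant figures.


d = a / sqrt(h^2+k^2+l^2)
d = 0.3042 / sqrt(14) = 0.0813009 nm
lambda = 2*d*sin(theta)  =>  sin(theta) = lambda / (2*d)
sin(theta) = 0.0916 / (2 * 0.0813009) = 0.56334
theta = 34.29 deg


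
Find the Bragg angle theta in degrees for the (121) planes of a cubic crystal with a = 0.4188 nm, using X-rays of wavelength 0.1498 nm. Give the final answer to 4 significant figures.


d = a / sqrt(h^2+k^2+l^2)
d = 0.4188 / sqrt(6) = 0.170974 nm
lambda = 2*d*sin(theta)  =>  sin(theta) = lambda / (2*d)
sin(theta) = 0.1498 / (2 * 0.170974) = 0.438077
theta = 25.98 deg


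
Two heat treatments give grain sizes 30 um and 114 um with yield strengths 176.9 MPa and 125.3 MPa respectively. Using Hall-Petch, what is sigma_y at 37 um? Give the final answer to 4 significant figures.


sigma_y = sigma0 + k / sqrt(d)
1/sqrt(d1) = 1/sqrt(3e-05) = 182.574;  1/sqrt(d2) = 93.6586
k = (sigma1 - sigma2) / (1/sqrt(d1) - 1/sqrt(d2)) = (176.9 - 125.3) / (182.574 - 93.6586) = 0.580326 MPa*m^0.5
sigma0 = sigma1 - k/sqrt(d1) = 176.9 - 0.580326*182.574 = 70.9475 MPa
sigma_y(d3) = 70.9475 + 0.580326 / sqrt(3.7e-05) = 166.4 MPa


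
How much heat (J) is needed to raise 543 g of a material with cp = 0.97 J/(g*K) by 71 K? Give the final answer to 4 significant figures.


Q = m * cp * dT
Q = 543 * 0.97 * 71
Q = 37400 J


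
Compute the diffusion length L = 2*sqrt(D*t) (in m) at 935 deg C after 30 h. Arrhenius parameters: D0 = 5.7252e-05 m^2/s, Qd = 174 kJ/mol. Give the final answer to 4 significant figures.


Step 1: D = D0 * exp(-Qd/(R*T))
T = 1208.15 K
D = 5.7252e-05 * exp(-174e3 / (8.314 * 1208.15)) = 1.71628e-12 m^2/s
Step 2: L = 2*sqrt(D*t)
t = 30 h = 108000 s
L = 2*sqrt(1.71628e-12 * 108000) = 8.611e-04 m


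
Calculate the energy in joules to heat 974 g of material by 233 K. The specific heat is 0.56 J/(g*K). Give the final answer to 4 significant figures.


Q = m * cp * dT
Q = 974 * 0.56 * 233
Q = 127100 J


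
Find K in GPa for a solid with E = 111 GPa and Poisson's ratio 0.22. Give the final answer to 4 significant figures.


K = E / (3*(1-2*nu))
K = 111 / (3*(1-2*0.22))
K = 66.07 GPa


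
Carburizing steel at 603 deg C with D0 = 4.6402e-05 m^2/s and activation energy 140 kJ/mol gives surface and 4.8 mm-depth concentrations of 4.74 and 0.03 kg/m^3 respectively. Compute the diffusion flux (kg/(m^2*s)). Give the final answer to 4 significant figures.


Step 1: D = D0 * exp(-Qd/(R*T))
T = 603 + 273.15 = 876.15 K
D = 4.6402e-05 * exp(-140e3 / (8.314 * 876.15)) = 2.08767e-13 m^2/s
Step 2: J = D * (C1 - C2) / dx
J = 2.08767e-13 * (4.74 - 0.03) / 4.8e-03
J = 2.049e-10 kg/(m^2*s)


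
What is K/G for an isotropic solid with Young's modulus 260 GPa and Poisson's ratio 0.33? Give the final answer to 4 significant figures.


G = E / (2*(1+nu))
G = 260 / (2*(1+0.33)) = 97.7444 GPa
K = E / (3*(1-2*nu))
K = 260 / (3*(1-2*0.33)) = 254.902 GPa
K/G = 254.902 / 97.7444 = 2.608


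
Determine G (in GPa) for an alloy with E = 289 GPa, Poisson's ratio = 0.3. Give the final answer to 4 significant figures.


G = E / (2*(1+nu))
G = 289 / (2*(1+0.3))
G = 111.2 GPa


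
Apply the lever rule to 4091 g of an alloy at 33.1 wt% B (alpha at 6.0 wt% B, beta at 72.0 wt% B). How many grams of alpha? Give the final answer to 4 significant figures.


f_alpha = (C_beta - C0) / (C_beta - C_alpha)
f_alpha = (72.0 - 33.1) / (72.0 - 6.0) = 0.589394
m_alpha = f_alpha * m_total = 0.589394 * 4091 = 2411 g


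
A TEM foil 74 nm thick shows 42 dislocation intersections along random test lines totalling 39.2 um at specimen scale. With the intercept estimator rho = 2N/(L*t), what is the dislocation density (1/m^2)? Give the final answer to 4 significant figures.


rho = 2N / (L * t)
L = 39.2 um = 3.92e-05 m, t = 74 nm = 7.4e-08 m
rho = 2 * 42 / (3.92e-05 * 7.4e-08)
rho = 2.896e+13 1/m^2


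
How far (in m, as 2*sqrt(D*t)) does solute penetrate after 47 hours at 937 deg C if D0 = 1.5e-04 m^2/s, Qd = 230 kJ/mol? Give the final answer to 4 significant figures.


Step 1: D = D0 * exp(-Qd/(R*T))
T = 1210.15 K
D = 1.5e-04 * exp(-230e3 / (8.314 * 1210.15)) = 1.77037e-14 m^2/s
Step 2: L = 2*sqrt(D*t)
t = 47 h = 169200 s
L = 2*sqrt(1.77037e-14 * 169200) = 1.095e-04 m


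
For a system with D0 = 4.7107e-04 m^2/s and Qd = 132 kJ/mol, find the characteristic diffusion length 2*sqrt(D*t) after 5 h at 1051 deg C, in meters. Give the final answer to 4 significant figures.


Step 1: D = D0 * exp(-Qd/(R*T))
T = 1324.15 K
D = 4.7107e-04 * exp(-132e3 / (8.314 * 1324.15)) = 2.92283e-09 m^2/s
Step 2: L = 2*sqrt(D*t)
t = 5 h = 18000 s
L = 2*sqrt(2.92283e-09 * 18000) = 0.01451 m


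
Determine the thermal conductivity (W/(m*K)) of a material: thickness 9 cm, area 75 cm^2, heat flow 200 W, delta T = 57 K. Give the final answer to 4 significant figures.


k = Q*L / (A*dT)
L = 0.09 m, A = 7.5e-03 m^2
k = 200 * 0.09 / (7.5e-03 * 57)
k = 42.11 W/(m*K)


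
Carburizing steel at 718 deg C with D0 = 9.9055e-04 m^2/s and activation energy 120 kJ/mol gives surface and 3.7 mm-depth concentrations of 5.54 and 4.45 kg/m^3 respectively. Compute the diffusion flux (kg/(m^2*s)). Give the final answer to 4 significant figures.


Step 1: D = D0 * exp(-Qd/(R*T))
T = 718 + 273.15 = 991.15 K
D = 9.9055e-04 * exp(-120e3 / (8.314 * 991.15)) = 4.69378e-10 m^2/s
Step 2: J = D * (C1 - C2) / dx
J = 4.69378e-10 * (5.54 - 4.45) / 3.7e-03
J = 1.383e-07 kg/(m^2*s)


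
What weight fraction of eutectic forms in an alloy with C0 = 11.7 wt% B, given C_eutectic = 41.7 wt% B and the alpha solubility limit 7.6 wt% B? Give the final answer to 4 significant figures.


f_primary = (C_e - C0) / (C_e - C_alpha_max)
f_primary = (41.7 - 11.7) / (41.7 - 7.6)
f_primary = 0.879765
f_eutectic = 1 - 0.879765 = 0.1202


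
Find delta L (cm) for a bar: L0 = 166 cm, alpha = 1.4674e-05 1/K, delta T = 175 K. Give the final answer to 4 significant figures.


dL = L0 * alpha * dT
dL = 166 * 1.4674e-05 * 175
dL = 0.4263 cm


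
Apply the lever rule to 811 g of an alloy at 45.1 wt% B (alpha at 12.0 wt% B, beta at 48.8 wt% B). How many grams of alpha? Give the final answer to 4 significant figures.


f_alpha = (C_beta - C0) / (C_beta - C_alpha)
f_alpha = (48.8 - 45.1) / (48.8 - 12.0) = 0.100543
m_alpha = f_alpha * m_total = 0.100543 * 811 = 81.54 g


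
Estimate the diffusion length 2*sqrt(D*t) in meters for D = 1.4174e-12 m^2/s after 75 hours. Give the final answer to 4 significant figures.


t = 75 hr = 270000 s
Diffusion length = 2*sqrt(D*t)
= 2*sqrt(1.4174e-12 * 270000)
= 1.237e-03 m


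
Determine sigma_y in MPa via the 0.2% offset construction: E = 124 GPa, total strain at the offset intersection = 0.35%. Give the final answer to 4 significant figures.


Offset strain = 0.002
Elastic strain at yield = total_strain - offset = 3.5e-03 - 0.002 = 1.5e-03
sigma_y = E * elastic_strain = 124000 * 1.5e-03
sigma_y = 186 MPa


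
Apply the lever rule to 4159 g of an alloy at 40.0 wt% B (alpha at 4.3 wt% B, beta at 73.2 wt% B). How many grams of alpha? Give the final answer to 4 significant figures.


f_alpha = (C_beta - C0) / (C_beta - C_alpha)
f_alpha = (73.2 - 40.0) / (73.2 - 4.3) = 0.481858
m_alpha = f_alpha * m_total = 0.481858 * 4159 = 2004 g


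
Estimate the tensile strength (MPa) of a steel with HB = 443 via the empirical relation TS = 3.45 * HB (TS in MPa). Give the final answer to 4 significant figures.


TS (MPa) = 3.45 * HB
TS = 3.45 * 443
TS = 1528 MPa


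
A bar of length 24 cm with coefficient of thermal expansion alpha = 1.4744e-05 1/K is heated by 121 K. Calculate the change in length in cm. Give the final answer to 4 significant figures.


dL = L0 * alpha * dT
dL = 24 * 1.4744e-05 * 121
dL = 0.04282 cm


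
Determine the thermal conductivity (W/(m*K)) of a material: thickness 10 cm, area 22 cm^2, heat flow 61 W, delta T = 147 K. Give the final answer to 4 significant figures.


k = Q*L / (A*dT)
L = 0.1 m, A = 2.2e-03 m^2
k = 61 * 0.1 / (2.2e-03 * 147)
k = 18.86 W/(m*K)


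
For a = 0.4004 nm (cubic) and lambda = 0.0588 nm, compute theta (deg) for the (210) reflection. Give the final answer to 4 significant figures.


d = a / sqrt(h^2+k^2+l^2)
d = 0.4004 / sqrt(5) = 0.179064 nm
lambda = 2*d*sin(theta)  =>  sin(theta) = lambda / (2*d)
sin(theta) = 0.0588 / (2 * 0.179064) = 0.164187
theta = 9.45 deg


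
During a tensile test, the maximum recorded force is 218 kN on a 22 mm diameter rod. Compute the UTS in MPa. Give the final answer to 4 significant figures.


A0 = pi*(d/2)^2 = pi*(22/2)^2 = 380.133 mm^2
UTS = F_max / A0 = 218*1000 / 380.133
UTS = 573.5 MPa


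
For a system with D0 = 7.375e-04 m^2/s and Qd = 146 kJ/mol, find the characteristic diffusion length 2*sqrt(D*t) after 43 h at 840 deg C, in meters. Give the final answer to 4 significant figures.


Step 1: D = D0 * exp(-Qd/(R*T))
T = 1113.15 K
D = 7.375e-04 * exp(-146e3 / (8.314 * 1113.15)) = 1.03861e-10 m^2/s
Step 2: L = 2*sqrt(D*t)
t = 43 h = 154800 s
L = 2*sqrt(1.03861e-10 * 154800) = 8.019e-03 m


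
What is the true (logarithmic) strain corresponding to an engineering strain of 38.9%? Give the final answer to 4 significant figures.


epsilon_true = ln(1 + epsilon_eng)
epsilon_true = ln(1 + 0.389)
epsilon_true = 0.3286


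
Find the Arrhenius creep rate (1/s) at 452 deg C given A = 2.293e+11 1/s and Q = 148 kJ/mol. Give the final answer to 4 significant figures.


rate = A * exp(-Q / (R*T))
T = 452 + 273.15 = 725.15 K
rate = 2.293e+11 * exp(-148e3 / (8.314 * 725.15))
rate = 5.002 1/s


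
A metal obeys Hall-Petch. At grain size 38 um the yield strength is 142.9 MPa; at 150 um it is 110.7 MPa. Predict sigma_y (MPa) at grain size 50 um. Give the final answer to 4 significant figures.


sigma_y = sigma0 + k / sqrt(d)
1/sqrt(d1) = 1/sqrt(3.8e-05) = 162.221;  1/sqrt(d2) = 81.6497
k = (sigma1 - sigma2) / (1/sqrt(d1) - 1/sqrt(d2)) = (142.9 - 110.7) / (162.221 - 81.6497) = 0.399644 MPa*m^0.5
sigma0 = sigma1 - k/sqrt(d1) = 142.9 - 0.399644*162.221 = 78.0692 MPa
sigma_y(d3) = 78.0692 + 0.399644 / sqrt(5e-05) = 134.6 MPa


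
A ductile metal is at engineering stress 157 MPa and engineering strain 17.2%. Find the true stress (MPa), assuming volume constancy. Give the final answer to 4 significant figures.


sigma_true = sigma_eng * (1 + epsilon_eng)
sigma_true = 157 * (1 + 0.172)
sigma_true = 184 MPa


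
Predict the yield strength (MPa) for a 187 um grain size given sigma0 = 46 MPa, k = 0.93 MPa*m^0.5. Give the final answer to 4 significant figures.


sigma_y = sigma0 + k / sqrt(d)
d = 187 um = 1.87e-04 m
sigma_y = 46 + 0.93 / sqrt(1.87e-04)
sigma_y = 114 MPa


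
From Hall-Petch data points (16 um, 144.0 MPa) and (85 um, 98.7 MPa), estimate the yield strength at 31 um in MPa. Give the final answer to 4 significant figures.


sigma_y = sigma0 + k / sqrt(d)
1/sqrt(d1) = 1/sqrt(1.6e-05) = 250;  1/sqrt(d2) = 108.465
k = (sigma1 - sigma2) / (1/sqrt(d1) - 1/sqrt(d2)) = (144.0 - 98.7) / (250 - 108.465) = 0.320063 MPa*m^0.5
sigma0 = sigma1 - k/sqrt(d1) = 144.0 - 0.320063*250 = 63.9843 MPa
sigma_y(d3) = 63.9843 + 0.320063 / sqrt(3.1e-05) = 121.5 MPa


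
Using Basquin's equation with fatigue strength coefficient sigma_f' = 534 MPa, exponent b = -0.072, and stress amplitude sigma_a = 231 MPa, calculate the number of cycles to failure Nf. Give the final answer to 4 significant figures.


sigma_a = sigma_f' * (2*Nf)^b
2*Nf = (sigma_a / sigma_f')^(1/b)
2*Nf = (231 / 534)^(1/-0.072)
2*Nf = 113390
Nf = 56690 cycles


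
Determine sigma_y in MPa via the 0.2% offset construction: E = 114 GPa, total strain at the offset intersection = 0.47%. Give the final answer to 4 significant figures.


Offset strain = 0.002
Elastic strain at yield = total_strain - offset = 4.7e-03 - 0.002 = 2.7e-03
sigma_y = E * elastic_strain = 114000 * 2.7e-03
sigma_y = 307.8 MPa


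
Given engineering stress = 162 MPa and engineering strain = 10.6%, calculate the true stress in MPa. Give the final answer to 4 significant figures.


sigma_true = sigma_eng * (1 + epsilon_eng)
sigma_true = 162 * (1 + 0.106)
sigma_true = 179.2 MPa


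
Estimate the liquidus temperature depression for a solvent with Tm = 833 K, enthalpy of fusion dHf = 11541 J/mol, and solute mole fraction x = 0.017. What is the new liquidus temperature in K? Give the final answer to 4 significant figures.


dT = R*Tm^2*x / dHf
dT = 8.314 * 833^2 * 0.017 / 11541
dT = 8.49778 K
T_new = 833 - 8.49778 = 824.5 K


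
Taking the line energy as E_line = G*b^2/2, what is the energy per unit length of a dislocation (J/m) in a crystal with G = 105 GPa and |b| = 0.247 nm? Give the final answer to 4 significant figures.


E = G*b^2/2
b = 0.247 nm = 2.47e-10 m
G = 105 GPa = 1.05e+11 Pa
E = 0.5 * 1.05e+11 * (2.47e-10)^2
E = 3.203e-09 J/m


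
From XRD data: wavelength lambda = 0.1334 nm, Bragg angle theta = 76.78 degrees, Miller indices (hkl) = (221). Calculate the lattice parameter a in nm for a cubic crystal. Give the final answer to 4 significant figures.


d = lambda / (2*sin(theta))
d = 0.1334 / (2*sin(76.78 deg))
d = 0.0685157 nm
a = d * sqrt(h^2+k^2+l^2) = 0.0685157 * sqrt(9)
a = 0.2055 nm


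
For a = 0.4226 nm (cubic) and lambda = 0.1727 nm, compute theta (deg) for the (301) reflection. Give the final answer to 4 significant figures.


d = a / sqrt(h^2+k^2+l^2)
d = 0.4226 / sqrt(10) = 0.133638 nm
lambda = 2*d*sin(theta)  =>  sin(theta) = lambda / (2*d)
sin(theta) = 0.1727 / (2 * 0.133638) = 0.646149
theta = 40.25 deg


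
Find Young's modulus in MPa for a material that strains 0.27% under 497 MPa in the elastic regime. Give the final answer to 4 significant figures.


E = sigma / epsilon
epsilon = 0.27% = 2.7e-03
E = 497 / 2.7e-03
E = 184100 MPa


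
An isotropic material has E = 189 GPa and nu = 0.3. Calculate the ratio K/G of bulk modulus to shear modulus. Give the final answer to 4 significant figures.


G = E / (2*(1+nu))
G = 189 / (2*(1+0.3)) = 72.6923 GPa
K = E / (3*(1-2*nu))
K = 189 / (3*(1-2*0.3)) = 157.5 GPa
K/G = 157.5 / 72.6923 = 2.167


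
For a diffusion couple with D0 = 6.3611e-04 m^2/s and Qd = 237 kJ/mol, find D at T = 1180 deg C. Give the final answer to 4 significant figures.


D = D0 * exp(-Qd / (R*T))
T = 1453.15 K
D = 6.3611e-04 * exp(-237e3 / (8.314 * 1453.15))
D = 1.923e-12 m^2/s


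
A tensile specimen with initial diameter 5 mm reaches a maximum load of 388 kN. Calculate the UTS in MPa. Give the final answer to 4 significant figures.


A0 = pi*(d/2)^2 = pi*(5/2)^2 = 19.635 mm^2
UTS = F_max / A0 = 388*1000 / 19.635
UTS = 19760 MPa


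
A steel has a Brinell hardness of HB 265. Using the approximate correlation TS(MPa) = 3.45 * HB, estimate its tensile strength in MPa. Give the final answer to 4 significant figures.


TS (MPa) = 3.45 * HB
TS = 3.45 * 265
TS = 914.3 MPa


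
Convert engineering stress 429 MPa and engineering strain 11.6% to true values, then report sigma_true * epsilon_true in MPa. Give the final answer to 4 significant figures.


sigma_true = sigma_eng * (1 + epsilon_eng)
sigma_true = 429 * (1 + 0.116) = 478.764 MPa
epsilon_true = ln(1 + epsilon_eng)
epsilon_true = ln(1 + 0.116) = 0.109751
sigma_true * epsilon_true = 478.764 * 0.109751 = 52.54 MPa


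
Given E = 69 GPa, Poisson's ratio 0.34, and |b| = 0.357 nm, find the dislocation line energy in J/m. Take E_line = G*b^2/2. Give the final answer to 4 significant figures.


Step 1: G = E / (2*(1+nu))
G = 69 / (2*(1+0.34)) = 25.7463 GPa = 2.57463e+10 Pa
Step 2: E_line = G*b^2/2
b = 0.357 nm = 3.57e-10 m
E_line = 0.5 * 2.57463e+10 * (3.57e-10)^2 = 1.641e-09 J/m


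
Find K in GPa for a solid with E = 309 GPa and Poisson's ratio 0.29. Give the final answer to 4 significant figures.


K = E / (3*(1-2*nu))
K = 309 / (3*(1-2*0.29))
K = 245.2 GPa


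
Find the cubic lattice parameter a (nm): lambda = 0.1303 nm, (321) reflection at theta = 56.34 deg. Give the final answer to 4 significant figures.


d = lambda / (2*sin(theta))
d = 0.1303 / (2*sin(56.34 deg))
d = 0.0782732 nm
a = d * sqrt(h^2+k^2+l^2) = 0.0782732 * sqrt(14)
a = 0.2929 nm


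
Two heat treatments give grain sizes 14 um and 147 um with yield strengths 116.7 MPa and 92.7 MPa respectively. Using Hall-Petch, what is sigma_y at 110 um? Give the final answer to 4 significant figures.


sigma_y = sigma0 + k / sqrt(d)
1/sqrt(d1) = 1/sqrt(1.4e-05) = 267.261;  1/sqrt(d2) = 82.4786
k = (sigma1 - sigma2) / (1/sqrt(d1) - 1/sqrt(d2)) = (116.7 - 92.7) / (267.261 - 82.4786) = 0.129882 MPa*m^0.5
sigma0 = sigma1 - k/sqrt(d1) = 116.7 - 0.129882*267.261 = 81.9875 MPa
sigma_y(d3) = 81.9875 + 0.129882 / sqrt(1.1e-04) = 94.37 MPa


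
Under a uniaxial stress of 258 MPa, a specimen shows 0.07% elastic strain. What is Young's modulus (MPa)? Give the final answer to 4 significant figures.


E = sigma / epsilon
epsilon = 0.07% = 7e-04
E = 258 / 7e-04
E = 368600 MPa


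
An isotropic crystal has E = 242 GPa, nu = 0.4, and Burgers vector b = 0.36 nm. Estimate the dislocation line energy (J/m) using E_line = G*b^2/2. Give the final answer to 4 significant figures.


Step 1: G = E / (2*(1+nu))
G = 242 / (2*(1+0.4)) = 86.4286 GPa = 8.64286e+10 Pa
Step 2: E_line = G*b^2/2
b = 0.36 nm = 3.6e-10 m
E_line = 0.5 * 8.64286e+10 * (3.6e-10)^2 = 5.601e-09 J/m


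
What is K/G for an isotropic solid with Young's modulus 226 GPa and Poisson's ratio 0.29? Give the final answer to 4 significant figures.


G = E / (2*(1+nu))
G = 226 / (2*(1+0.29)) = 87.5969 GPa
K = E / (3*(1-2*nu))
K = 226 / (3*(1-2*0.29)) = 179.365 GPa
K/G = 179.365 / 87.5969 = 2.048


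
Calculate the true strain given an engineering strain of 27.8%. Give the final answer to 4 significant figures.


epsilon_true = ln(1 + epsilon_eng)
epsilon_true = ln(1 + 0.278)
epsilon_true = 0.2453


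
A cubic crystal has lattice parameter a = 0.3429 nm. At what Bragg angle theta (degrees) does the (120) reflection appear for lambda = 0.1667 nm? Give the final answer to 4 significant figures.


d = a / sqrt(h^2+k^2+l^2)
d = 0.3429 / sqrt(5) = 0.15335 nm
lambda = 2*d*sin(theta)  =>  sin(theta) = lambda / (2*d)
sin(theta) = 0.1667 / (2 * 0.15335) = 0.54353
theta = 32.92 deg


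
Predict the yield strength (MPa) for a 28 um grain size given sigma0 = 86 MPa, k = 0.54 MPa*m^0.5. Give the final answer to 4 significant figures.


sigma_y = sigma0 + k / sqrt(d)
d = 28 um = 2.8e-05 m
sigma_y = 86 + 0.54 / sqrt(2.8e-05)
sigma_y = 188.1 MPa


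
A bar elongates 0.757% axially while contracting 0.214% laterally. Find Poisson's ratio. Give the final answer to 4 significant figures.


nu = -epsilon_lat / epsilon_axial
Lateral strain is contraction (negative), so using magnitudes:
nu = 0.214 / 0.757
nu = 0.2827


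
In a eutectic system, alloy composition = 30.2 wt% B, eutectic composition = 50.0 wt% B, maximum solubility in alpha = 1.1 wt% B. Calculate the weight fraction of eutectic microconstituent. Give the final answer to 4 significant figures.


f_primary = (C_e - C0) / (C_e - C_alpha_max)
f_primary = (50.0 - 30.2) / (50.0 - 1.1)
f_primary = 0.404908
f_eutectic = 1 - 0.404908 = 0.5951


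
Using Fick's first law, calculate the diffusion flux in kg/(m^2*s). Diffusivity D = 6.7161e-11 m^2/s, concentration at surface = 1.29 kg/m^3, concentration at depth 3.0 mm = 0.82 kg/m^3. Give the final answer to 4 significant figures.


J = -D * (dC/dx) = D * (C1 - C2) / dx
J = 6.7161e-11 * (1.29 - 0.82) / 3e-03
J = 1.052e-08 kg/(m^2*s)


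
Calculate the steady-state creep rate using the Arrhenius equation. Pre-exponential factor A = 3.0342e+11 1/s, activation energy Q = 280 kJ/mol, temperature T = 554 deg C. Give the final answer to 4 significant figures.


rate = A * exp(-Q / (R*T))
T = 554 + 273.15 = 827.15 K
rate = 3.0342e+11 * exp(-280e3 / (8.314 * 827.15))
rate = 6.3e-07 1/s


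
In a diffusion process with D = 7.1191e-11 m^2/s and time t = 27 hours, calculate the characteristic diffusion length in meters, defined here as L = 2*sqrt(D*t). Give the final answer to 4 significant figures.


t = 27 hr = 97200 s
Diffusion length = 2*sqrt(D*t)
= 2*sqrt(7.1191e-11 * 97200)
= 5.261e-03 m


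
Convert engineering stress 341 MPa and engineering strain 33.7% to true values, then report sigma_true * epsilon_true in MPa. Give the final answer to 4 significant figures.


sigma_true = sigma_eng * (1 + epsilon_eng)
sigma_true = 341 * (1 + 0.337) = 455.917 MPa
epsilon_true = ln(1 + epsilon_eng)
epsilon_true = ln(1 + 0.337) = 0.290428
sigma_true * epsilon_true = 455.917 * 0.290428 = 132.4 MPa


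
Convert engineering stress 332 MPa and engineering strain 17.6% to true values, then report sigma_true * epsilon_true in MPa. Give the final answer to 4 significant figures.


sigma_true = sigma_eng * (1 + epsilon_eng)
sigma_true = 332 * (1 + 0.176) = 390.432 MPa
epsilon_true = ln(1 + epsilon_eng)
epsilon_true = ln(1 + 0.176) = 0.162119
sigma_true * epsilon_true = 390.432 * 0.162119 = 63.3 MPa


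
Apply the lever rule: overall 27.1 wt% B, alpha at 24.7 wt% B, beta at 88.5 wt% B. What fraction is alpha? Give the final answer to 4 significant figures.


f_alpha = (C_beta - C0) / (C_beta - C_alpha)
f_alpha = (88.5 - 27.1) / (88.5 - 24.7)
f_alpha = 0.9624


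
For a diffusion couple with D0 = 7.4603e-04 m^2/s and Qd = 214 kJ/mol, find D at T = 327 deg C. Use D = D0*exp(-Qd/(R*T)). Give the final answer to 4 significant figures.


D = D0 * exp(-Qd / (R*T))
T = 600.15 K
D = 7.4603e-04 * exp(-214e3 / (8.314 * 600.15))
D = 1.764e-22 m^2/s
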